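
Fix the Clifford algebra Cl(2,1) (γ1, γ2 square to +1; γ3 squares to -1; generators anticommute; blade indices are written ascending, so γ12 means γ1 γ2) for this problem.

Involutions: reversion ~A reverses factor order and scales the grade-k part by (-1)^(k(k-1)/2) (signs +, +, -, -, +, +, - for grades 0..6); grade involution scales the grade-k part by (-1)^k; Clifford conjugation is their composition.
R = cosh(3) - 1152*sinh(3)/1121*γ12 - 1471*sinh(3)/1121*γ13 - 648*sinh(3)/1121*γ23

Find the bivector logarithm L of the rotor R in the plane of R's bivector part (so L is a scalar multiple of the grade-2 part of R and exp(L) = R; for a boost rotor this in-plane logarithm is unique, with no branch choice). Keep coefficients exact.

The scalar part of R is cosh(3), giving the rapidity magnitude (cosh is even); the bivector part supplies orientation, its quotient by sinh of the rapidity is the plane, and L = rapidity * plane — unique in that plane, since flipping both signs leaves L unchanged.
Concretely: cosh(rapidity) = cosh(3) gives rapidity = ±3, and since rapidity/sinh(rapidity) is even the sign is immaterial: L = (rapidity/sinh(rapidity)) * <R>_2 = (3/sinh(3)) * <R>_2.
Answer: -3456/1121*γ12 - 4413/1121*γ13 - 1944/1121*γ23


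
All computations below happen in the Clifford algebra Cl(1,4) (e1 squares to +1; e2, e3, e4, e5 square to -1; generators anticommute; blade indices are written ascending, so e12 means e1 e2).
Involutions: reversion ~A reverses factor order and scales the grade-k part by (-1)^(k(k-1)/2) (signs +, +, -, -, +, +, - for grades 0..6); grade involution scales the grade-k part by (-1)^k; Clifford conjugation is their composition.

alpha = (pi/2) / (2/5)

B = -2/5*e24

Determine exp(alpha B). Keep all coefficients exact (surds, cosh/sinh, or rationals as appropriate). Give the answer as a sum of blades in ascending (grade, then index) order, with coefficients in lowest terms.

B^2 = (-2/5)^2*(e24)^2 = 4/25*(-1) = -4/25 (a basis 2-blade squares to minus the product of its generators' squares).
B^2 = -4/25 — the series telescopes trigonometrically here: l = 2/5, alpha*l = pi/2, so exp(alpha B) = cos(pi/2) + (sin(pi/2)/(2/5))*B = 0 + (5/2)*B.
Answer: -e24


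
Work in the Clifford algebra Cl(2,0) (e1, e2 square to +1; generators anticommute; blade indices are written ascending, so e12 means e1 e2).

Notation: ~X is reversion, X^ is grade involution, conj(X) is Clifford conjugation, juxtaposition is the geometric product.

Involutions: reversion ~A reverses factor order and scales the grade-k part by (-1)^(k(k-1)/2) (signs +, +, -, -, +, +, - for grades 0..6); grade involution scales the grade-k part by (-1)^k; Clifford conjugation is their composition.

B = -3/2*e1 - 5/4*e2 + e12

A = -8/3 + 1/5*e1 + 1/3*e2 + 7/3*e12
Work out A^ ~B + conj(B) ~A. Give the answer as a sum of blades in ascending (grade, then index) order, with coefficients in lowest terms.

first term: 61/20 + 3/4*e1 + 211/30*e2 + 29/12*e12
second term: -97/60 - 17/12*e1 - 199/30*e2 + 35/12*e12
Answer: 43/30 - 2/3*e1 + 2/5*e2 + 16/3*e12


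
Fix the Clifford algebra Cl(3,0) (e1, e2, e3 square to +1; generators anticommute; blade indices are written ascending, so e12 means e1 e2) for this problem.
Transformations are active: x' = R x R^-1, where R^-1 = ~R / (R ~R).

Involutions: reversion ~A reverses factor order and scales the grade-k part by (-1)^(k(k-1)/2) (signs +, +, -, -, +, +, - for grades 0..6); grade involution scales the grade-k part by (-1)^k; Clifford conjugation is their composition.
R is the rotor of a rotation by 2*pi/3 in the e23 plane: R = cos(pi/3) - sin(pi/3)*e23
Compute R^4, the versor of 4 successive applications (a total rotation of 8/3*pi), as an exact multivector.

The rotor phase is half the rotation angle and phases add under composition, so 4 steps in the e23 plane accumulate phase 4*(pi/3) = 4*pi/3: R^4 = cos(4*pi/3) - sin(4*pi/3)*e23.
cos(4*pi/3) = -1/2 and sin(4*pi/3) = -sqrt(3)/2, so R^4 = -1/2 + sqrt(3)/2*e23. The net rotation is 2/3*pi (after discarding 1 full turn, each of which contributes a factor -1 to the rotor); the rotor keeps the half-angle phase exactly.
Answer: -1/2 + sqrt(3)/2*e23


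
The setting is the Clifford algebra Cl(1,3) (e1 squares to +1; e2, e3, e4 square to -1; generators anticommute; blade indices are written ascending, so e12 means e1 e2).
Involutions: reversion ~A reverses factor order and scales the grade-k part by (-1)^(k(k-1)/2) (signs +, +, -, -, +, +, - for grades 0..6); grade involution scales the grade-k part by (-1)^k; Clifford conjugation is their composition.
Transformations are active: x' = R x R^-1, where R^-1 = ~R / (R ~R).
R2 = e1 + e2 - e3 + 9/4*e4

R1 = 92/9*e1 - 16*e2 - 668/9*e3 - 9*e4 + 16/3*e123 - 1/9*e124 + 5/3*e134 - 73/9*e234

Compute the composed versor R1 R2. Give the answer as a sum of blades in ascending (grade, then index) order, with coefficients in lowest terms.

Distribute over the terms of R2 (each basis-blade product reordered to ascending indices, repeated generators contracted through their squares):
R1 (e1) = 92/9 + 16*e12 + 668/9*e13 + 9*e14 + 16/3*e23 - 1/9*e24 + 5/3*e34 + 73/9*e1234
R1 (e2) = 16 + 92/9*e12 + 16/3*e13 - 1/9*e14 + 668/9*e23 + 9*e24 + 73/9*e34 + 5/3*e1234
R1 (-e3) = -668/9 + 16/3*e12 - 92/9*e13 - 5/3*e14 + 16*e23 + 73/9*e24 - 9*e34 - 1/9*e1234
R1 (9/4*e4) = 81/4 + 1/4*e12 - 15/4*e13 + 23*e14 + 73/4*e23 - 36*e24 - 167*e34 + 12*e1234
Summing the partial products and collecting blades:
Answer: -111/4 + 1145/36*e12 + 787/12*e13 + 272/9*e14 + 4097/36*e23 - 19*e24 - 1496/9*e34 + 65/3*e1234


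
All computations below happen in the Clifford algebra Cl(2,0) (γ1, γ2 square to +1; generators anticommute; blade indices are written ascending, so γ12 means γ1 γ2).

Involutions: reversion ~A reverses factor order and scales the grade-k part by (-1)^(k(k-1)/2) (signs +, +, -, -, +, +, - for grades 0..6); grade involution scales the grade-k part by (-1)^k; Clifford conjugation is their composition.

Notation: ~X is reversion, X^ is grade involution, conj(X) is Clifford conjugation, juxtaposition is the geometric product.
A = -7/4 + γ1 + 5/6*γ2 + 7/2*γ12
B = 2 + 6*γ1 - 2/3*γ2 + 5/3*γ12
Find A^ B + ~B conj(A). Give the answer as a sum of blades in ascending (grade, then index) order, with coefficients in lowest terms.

first term: -133/9 - 121/9*γ1 - 139/6*γ2 + 39/4*γ12
second term: -133/9 - 121/9*γ1 - 139/6*γ2 - 39/4*γ12
Answer: -266/9 - 242/9*γ1 - 139/3*γ2


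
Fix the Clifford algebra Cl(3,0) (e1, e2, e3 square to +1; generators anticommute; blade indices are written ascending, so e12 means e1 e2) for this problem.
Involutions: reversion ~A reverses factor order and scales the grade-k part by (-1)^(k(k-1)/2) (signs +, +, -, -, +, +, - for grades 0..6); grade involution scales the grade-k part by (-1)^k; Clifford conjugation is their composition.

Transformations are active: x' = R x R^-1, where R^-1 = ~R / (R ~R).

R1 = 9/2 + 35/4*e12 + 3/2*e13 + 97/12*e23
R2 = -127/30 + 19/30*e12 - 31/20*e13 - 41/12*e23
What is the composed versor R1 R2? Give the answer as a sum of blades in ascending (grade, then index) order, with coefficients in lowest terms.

Distribute over the terms of R1 (each basis-blade product reordered to ascending indices, repeated generators contracted through their squares):
(9/2) R2 = -381/20 + 57/20*e12 - 279/40*e13 - 123/8*e23
(35/4*e12) R2 = -133/24 - 889/24*e12 - 1435/48*e13 + 217/16*e23
(3/2*e13) R2 = 93/40 + 41/8*e12 - 127/20*e13 + 19/20*e23
(97/12*e23) R2 = 3977/144 - 3007/240*e12 - 1843/360*e13 - 12319/360*e23
Summing the partial products and collecting blades:
Answer: 3853/720 - 9983/240*e12 - 6961/144*e13 - 25259/720*e23


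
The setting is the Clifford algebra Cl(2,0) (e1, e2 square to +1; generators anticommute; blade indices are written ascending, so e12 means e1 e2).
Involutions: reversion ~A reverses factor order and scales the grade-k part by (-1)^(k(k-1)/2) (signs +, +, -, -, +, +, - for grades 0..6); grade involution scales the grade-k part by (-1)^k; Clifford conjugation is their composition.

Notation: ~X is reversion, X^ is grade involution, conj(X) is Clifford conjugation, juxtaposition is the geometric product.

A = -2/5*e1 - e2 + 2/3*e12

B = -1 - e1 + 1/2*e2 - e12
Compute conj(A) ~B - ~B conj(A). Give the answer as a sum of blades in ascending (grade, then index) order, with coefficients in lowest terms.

first term: 23/30 - 26/15*e1 - 19/15*e2 + 28/15*e12
second term: 23/30 + 14/15*e1 - 11/15*e2 - 8/15*e12
Answer: -8/3*e1 - 8/15*e2 + 12/5*e12


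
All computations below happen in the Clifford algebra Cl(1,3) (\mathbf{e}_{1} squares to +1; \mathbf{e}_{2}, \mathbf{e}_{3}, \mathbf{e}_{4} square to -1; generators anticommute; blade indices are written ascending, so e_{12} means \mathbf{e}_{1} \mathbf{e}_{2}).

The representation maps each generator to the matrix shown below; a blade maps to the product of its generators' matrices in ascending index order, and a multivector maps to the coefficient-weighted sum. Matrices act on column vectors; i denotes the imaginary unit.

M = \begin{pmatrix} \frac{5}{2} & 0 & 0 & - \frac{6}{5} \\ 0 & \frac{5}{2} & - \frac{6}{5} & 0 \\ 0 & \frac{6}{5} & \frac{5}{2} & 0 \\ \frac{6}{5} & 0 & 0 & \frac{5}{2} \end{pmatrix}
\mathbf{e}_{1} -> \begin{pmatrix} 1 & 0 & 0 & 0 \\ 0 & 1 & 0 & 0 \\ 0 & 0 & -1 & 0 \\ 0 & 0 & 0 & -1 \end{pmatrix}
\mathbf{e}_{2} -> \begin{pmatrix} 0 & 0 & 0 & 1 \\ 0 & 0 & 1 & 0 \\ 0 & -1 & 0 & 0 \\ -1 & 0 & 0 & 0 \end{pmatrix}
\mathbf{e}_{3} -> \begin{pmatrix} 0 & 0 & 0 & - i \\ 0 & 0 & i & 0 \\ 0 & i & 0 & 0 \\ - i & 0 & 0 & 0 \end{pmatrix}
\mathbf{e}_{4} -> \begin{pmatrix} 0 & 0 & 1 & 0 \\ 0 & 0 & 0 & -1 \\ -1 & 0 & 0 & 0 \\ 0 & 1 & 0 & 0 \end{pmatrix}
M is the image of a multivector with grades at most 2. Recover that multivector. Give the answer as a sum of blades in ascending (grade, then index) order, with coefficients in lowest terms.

Method: the blade images are trace-orthogonal — tr(rho(e_A) rho(e_B)^-1) = 4 if A = B and 0 otherwise — and rho(e_A)^-1 = (e_A)^2 * rho(e_A) with (e_A)^2 = +1 or -1, so the coefficient of e_A in the preimage is (e_A)^2 * tr(M rho(e_A))/4.
Nonzero projections over blades of grade <= 2: 1: (1)^2 = +1, tr(M 1) = 10, coefficient \frac{5}{2}; e_{2}: (e_{2})^2 = -1, tr(M rho(e_{2})) = \frac{24}{5}, coefficient -\frac{6}{5}. Every other blade of grade <= 2 projects to 0.
Answer: \frac{5}{2} - \frac{6}{5} e_{2}


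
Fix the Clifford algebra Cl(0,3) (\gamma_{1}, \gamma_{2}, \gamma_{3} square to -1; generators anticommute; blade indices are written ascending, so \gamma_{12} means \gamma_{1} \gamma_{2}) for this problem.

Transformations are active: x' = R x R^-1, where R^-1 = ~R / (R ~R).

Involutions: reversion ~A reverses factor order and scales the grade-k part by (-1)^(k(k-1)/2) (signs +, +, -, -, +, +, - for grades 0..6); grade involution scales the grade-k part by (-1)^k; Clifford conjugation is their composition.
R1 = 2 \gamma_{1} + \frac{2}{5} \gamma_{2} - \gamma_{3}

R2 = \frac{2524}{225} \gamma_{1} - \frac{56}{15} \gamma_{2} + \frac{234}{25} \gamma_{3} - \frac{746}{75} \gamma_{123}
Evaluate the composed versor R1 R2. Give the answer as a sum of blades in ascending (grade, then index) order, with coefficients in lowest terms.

Distribute over the terms of R1 (each basis-blade product reordered to ascending indices, repeated generators contracted through their squares):
(2 \gamma_{1}) R2 = -\frac{5048}{225} - \frac{112}{15} \gamma_{12} + \frac{468}{25} \gamma_{13} + \frac{1492}{75} \gamma_{23}
(\frac{2}{5} \gamma_{2}) R2 = \frac{112}{75} - \frac{5048}{1125} \gamma_{12} - \frac{1492}{375} \gamma_{13} + \frac{468}{125} \gamma_{23}
(-\gamma_{3}) R2 = \frac{234}{25} - \frac{746}{75} \gamma_{12} + \frac{2524}{225} \gamma_{13} - \frac{56}{15} \gamma_{23}
Summing the partial products and collecting blades:
Answer: -\frac{2606}{225} - \frac{24638}{1125} \gamma_{12} + \frac{29204}{1125} \gamma_{13} + \frac{2488}{125} \gamma_{23}


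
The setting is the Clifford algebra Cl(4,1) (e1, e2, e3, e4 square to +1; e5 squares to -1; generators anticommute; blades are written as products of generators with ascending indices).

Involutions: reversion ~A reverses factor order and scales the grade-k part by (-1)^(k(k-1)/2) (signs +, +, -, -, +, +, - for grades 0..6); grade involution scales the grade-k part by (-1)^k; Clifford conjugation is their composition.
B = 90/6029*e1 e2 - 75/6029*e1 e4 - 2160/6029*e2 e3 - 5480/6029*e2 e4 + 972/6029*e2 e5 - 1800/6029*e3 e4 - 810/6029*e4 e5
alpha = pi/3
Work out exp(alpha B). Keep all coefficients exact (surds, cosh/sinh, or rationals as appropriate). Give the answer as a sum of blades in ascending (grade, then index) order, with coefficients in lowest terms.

B^2 term by term: the squares give (90/6029)^2*(e1 e2)^2 + (-75/6029)^2*(e1 e4)^2 + (-2160/6029)^2*(e2 e3)^2 + (-5480/6029)^2*(e2 e4)^2 + (972/6029)^2*(e2 e5)^2 + (-1800/6029)^2*(e3 e4)^2 + (-810/6029)^2*(e4 e5)^2 = 8100/36348841*(-1) + 5625/36348841*(-1) + 4665600/36348841*(-1) + 30030400/36348841*(-1) + 944784/36348841*(+1) + 3240000/36348841*(-1) + 656100/36348841*(+1) = -1 (each basis 2-blade squares to minus the product of its generators' squares); cross terms between blades sharing an index anticommute and cancel; the commuting (index-disjoint) pairs give grade-4 terms 2*c*c'*(blade product), which cancel blade by blade — e1 e2 e3 e4: -324000/36348841 + 324000/36348841 = 0; e1 e2 e4 e5: -145800/36348841 + 145800/36348841 = 0; e2 e3 e4 e5: 3499200/36348841 - 3499200/36348841 = 0 — confirming B is simple. So B^2 = -1.
B^2 = -1 — since the square is negative, the closed form is circular: l = 1, alpha*l = pi/3, so exp(alpha B) = cos(pi/3) + (sin(pi/3)/1)*B = 1/2 + (sqrt(3)/2)*B.
Answer: 1/2 + 45*sqrt(3)/6029*e1 e2 - 75*sqrt(3)/12058*e1 e4 - 1080*sqrt(3)/6029*e2 e3 - 2740*sqrt(3)/6029*e2 e4 + 486*sqrt(3)/6029*e2 e5 - 900*sqrt(3)/6029*e3 e4 - 405*sqrt(3)/6029*e4 e5


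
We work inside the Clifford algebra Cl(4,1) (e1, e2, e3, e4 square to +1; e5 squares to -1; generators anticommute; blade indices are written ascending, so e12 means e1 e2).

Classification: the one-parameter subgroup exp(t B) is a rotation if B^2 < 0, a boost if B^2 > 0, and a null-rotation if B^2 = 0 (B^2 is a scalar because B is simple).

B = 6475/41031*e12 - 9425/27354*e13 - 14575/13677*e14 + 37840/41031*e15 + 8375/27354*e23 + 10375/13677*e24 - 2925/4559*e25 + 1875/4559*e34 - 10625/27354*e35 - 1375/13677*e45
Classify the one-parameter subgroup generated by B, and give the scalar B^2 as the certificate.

B^2 term by term: the squares give (6475/41031)^2*(e12)^2 + (-9425/27354)^2*(e13)^2 + (-14575/13677)^2*(e14)^2 + (37840/41031)^2*(e15)^2 + (8375/27354)^2*(e23)^2 + (10375/13677)^2*(e24)^2 + (-2925/4559)^2*(e25)^2 + (1875/4559)^2*(e34)^2 + (-10625/27354)^2*(e35)^2 + (-1375/13677)^2*(e45)^2 = 41925625/1683542961*(-1) + 88830625/748241316*(-1) + 212430625/187060329*(-1) + 1431865600/1683542961*(+1) + 70140625/748241316*(-1) + 107640625/187060329*(-1) + 8555625/20784481*(+1) + 3515625/20784481*(-1) + 112890625/748241316*(+1) + 1890625/187060329*(+1) = -25/36 (each basis 2-blade squares to minus the product of its generators' squares); cross terms between blades sharing an index anticommute and cancel; the commuting (index-disjoint) pairs give grade-4 terms 2*c*c'*(blade product), which cancel blade by blade — e1234: 8093750/62353443 + 97784375/187060329 - 122065625/187060329 = 0; e1235: -68796875/561180987 - 9189375/20784481 + 316910000/561180987 = 0; e1245: -17806250/561180987 - 28421250/20784481 + 785180000/561180987 = 0; e1345: 12959375/187060329 - 154859375/187060329 + 47300000/62353443 = 0; e2345: -11515625/187060329 + 110234375/187060329 - 10968750/20784481 = 0 — confirming B is simple. So B^2 = -25/36.
Answer: rotation, certificate B^2 = -25/36. Note: conjugating B changes its blade decomposition but never the scalar B^2 = -25/36, whose sign settles the classification.


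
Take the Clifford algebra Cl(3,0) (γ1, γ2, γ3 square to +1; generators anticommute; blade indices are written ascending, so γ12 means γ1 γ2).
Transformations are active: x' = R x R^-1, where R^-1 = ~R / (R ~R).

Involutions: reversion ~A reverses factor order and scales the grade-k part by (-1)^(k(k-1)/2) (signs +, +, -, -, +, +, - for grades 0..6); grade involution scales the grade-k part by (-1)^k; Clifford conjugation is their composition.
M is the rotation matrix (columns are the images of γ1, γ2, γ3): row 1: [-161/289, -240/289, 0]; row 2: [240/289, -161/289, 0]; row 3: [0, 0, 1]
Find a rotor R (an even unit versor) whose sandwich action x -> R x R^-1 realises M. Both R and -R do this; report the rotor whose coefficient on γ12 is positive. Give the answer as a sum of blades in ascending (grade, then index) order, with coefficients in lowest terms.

Method: write R = a + b12*γ12 + b13*γ13 + b23*γ23 with a^2 + b12^2 + b13^2 + b23^2 = 1 (so R^-1 = ~R). Expanding the columns R e_j ~R gives tr M = 4a^2 - 1 and, from the antisymmetric part, M21 - M12 = -4a*b12, M13 - M31 = 4a*b13, M32 - M23 = -4a*b23.
Here tr M = -33/289, so a^2 = (1 + tr M)/4 = 64/289 and a = ±8/17. Taking a = 8/17: M21 - M12 = 480/289, M13 - M31 = 0, M32 - M23 = 0, giving b12 = -15/17, b13 = 0, b23 = 0, i.e. R = 8/17 - 15/17*γ12.
Its γ12 coefficient is negative, so report the other preimage -R.
Answer: -8/17 + 15/17*γ12. Recall the cover is two-to-one: with M of trace -33/289, both preimages act alike, and the stated γ12 sign chooses the sheet.


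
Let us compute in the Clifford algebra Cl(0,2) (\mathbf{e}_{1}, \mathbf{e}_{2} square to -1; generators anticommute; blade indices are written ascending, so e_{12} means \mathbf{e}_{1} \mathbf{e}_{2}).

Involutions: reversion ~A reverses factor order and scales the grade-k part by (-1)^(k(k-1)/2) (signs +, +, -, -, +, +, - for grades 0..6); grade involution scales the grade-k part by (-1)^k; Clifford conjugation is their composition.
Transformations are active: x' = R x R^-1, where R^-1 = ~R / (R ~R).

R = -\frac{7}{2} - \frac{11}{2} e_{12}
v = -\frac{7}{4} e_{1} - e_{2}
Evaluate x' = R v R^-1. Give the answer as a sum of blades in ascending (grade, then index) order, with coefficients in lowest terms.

~R = -\frac{7}{2} + \frac{11}{2} e_{12}, and R ~R = \frac{85}{2}, so R^-1 = ~R / (\frac{85}{2}).
R v = \frac{5}{8} e_{1} + \frac{105}{8} e_{2}
Answer: \frac{28}{17} e_{1} - \frac{79}{68} e_{2}


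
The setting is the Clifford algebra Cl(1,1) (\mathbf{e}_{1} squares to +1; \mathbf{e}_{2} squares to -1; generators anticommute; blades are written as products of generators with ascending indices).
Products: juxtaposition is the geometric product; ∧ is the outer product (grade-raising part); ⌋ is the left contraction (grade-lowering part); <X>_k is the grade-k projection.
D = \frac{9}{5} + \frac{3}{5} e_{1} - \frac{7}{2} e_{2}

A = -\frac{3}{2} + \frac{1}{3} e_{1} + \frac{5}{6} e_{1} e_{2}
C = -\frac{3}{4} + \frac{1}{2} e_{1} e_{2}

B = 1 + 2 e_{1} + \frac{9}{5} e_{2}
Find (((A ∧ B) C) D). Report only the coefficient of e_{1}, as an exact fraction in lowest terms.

step 1: -\frac{3}{2} - \frac{8}{3} e_{1} - \frac{27}{10} e_{2} + \frac{43}{30} e_{1} e_{2}
step 2: \frac{221}{120} + \frac{13}{20} e_{1} + \frac{83}{120} e_{2} - \frac{73}{40} e_{1} e_{2}
step 3: \frac{7351}{1200} - \frac{329}{80} e_{1} - \frac{4927}{1200} e_{2} - \frac{239}{40} e_{1} e_{2}
Answer: -\frac{329}{80}


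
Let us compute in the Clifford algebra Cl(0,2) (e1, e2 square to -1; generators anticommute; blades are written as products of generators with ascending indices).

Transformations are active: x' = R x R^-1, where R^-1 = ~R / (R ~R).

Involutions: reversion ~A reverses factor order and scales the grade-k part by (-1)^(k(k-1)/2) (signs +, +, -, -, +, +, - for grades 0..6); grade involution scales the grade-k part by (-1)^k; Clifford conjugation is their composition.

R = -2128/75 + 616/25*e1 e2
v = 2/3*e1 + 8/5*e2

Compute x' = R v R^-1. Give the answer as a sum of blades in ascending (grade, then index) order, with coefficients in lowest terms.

~R = -2128/75 - 616/25*e1 e2, and R ~R = 7943488/5625, so R^-1 = ~R / (7943488/5625).
R v = -65632/1125*e1 - 10864/375*e2
Answer: 63742/37995*e1 - 1104/2533*e2


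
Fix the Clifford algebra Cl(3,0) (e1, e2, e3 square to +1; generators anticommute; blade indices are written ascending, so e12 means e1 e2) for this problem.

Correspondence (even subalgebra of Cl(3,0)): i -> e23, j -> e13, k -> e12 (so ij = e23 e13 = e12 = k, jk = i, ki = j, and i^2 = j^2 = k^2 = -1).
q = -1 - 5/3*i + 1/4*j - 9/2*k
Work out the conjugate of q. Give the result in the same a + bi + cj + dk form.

In blades: q = -1 - 9/2*e12 + 1/4*e13 - 5/3*e23.
Quaternion conjugation is reversion on the even subalgebra: the scalar is fixed and every grade-2 blade flips sign, giving -1 + 9/2*e12 - 1/4*e13 + 5/3*e23; translating back:
Answer: -1 + 5/3*i - 1/4*j + 9/2*k


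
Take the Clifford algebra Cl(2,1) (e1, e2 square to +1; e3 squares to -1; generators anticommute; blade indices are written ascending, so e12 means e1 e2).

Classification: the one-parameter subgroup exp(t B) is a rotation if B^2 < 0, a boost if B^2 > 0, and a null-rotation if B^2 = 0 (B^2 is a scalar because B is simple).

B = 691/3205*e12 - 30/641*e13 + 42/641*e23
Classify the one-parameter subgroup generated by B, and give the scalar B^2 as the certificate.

B^2 term by term: the squares give (691/3205)^2*(e12)^2 + (-30/641)^2*(e13)^2 + (42/641)^2*(e23)^2 = 477481/10272025*(-1) + 900/410881*(+1) + 1764/410881*(+1) = -1/25 (each basis 2-blade squares to minus the product of its generators' squares); cross terms between blades sharing an index anticommute and cancel. So B^2 = -1/25.
Answer: rotation, certificate B^2 = -1/25. The scalar -1/25 is the complete invariant here: its sign names the subgroup type.


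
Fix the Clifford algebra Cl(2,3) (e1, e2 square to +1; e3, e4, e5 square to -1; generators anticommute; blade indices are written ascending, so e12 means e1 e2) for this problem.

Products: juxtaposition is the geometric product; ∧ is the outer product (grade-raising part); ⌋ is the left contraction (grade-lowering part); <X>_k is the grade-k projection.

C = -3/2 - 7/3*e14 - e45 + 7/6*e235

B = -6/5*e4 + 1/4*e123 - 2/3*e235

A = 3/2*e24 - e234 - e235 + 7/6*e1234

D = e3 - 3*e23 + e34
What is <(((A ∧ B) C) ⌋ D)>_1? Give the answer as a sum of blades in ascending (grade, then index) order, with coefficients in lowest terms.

step 1: -6/5*e2345
step 2: 7/5*e4 - 6/5*e23 + 14/5*e1235 + 9/5*e2345
step 3: 18/5 + 7/5*e3
step 4: 7/5*e3
Answer: 7/5*e3


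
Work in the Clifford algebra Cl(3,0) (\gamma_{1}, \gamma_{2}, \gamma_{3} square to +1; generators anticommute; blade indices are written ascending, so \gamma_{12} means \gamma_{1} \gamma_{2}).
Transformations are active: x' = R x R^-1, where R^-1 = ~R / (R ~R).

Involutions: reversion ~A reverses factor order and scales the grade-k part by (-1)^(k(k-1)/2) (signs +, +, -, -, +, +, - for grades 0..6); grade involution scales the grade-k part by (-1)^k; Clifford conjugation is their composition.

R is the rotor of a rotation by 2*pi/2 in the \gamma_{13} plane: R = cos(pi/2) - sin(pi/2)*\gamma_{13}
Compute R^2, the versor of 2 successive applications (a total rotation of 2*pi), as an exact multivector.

Half-angle bookkeeping: 2 applications in \gamma_{13} add up to rotor phase 2*pi/2 = \pi, so R^2 = cos(\pi) - sin(\pi)*\gamma_{13}.
cos(\pi) = -1 and sin(\pi) = 0, so R^2 = -1. The total rotation 2*pi is 1 full turn, so every vector returns to itself, yet the rotor is -1, on the OTHER sheet of the double cover (an odd number of 2*pi turns).
Answer: -1


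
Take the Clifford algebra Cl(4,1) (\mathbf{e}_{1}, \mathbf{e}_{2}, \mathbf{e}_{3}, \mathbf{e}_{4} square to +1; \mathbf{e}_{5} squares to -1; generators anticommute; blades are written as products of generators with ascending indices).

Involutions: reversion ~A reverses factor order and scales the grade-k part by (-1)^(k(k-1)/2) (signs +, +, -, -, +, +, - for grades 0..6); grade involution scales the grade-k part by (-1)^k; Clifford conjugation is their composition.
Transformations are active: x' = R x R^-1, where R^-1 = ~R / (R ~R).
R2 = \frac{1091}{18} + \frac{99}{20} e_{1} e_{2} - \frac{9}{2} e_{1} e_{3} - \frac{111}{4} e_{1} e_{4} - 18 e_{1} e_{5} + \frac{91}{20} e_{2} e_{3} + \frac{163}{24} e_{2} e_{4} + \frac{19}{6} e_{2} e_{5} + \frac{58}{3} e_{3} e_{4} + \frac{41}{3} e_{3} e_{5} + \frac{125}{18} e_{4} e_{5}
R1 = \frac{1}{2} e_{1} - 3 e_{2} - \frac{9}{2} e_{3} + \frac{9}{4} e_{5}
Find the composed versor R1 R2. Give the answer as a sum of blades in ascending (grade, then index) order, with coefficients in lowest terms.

Distribute over the terms of R1 (each basis-blade product reordered to ascending indices, repeated generators contracted through their squares):
(\frac{1}{2} e_{1}) R2 = \frac{1091}{36} e_{1} + \frac{99}{40} e_{2} - \frac{9}{4} e_{3} - \frac{111}{8} e_{4} - 9 e_{5} + \frac{91}{40} e_{1} e_{2} e_{3} + \frac{163}{48} e_{1} e_{2} e_{4} + \frac{19}{12} e_{1} e_{2} e_{5} + \frac{29}{3} e_{1} e_{3} e_{4} + \frac{41}{6} e_{1} e_{3} e_{5} + \frac{125}{36} e_{1} e_{4} e_{5}
(-3 e_{2}) R2 = \frac{297}{20} e_{1} - \frac{1091}{6} e_{2} - \frac{273}{20} e_{3} - \frac{163}{8} e_{4} - \frac{19}{2} e_{5} - \frac{27}{2} e_{1} e_{2} e_{3} - \frac{333}{4} e_{1} e_{2} e_{4} - 54 e_{1} e_{2} e_{5} - 58 e_{2} e_{3} e_{4} - 41 e_{2} e_{3} e_{5} - \frac{125}{6} e_{2} e_{4} e_{5}
(-\frac{9}{2} e_{3}) R2 = -\frac{81}{4} e_{1} + \frac{819}{40} e_{2} - \frac{1091}{4} e_{3} - 87 e_{4} - \frac{123}{2} e_{5} - \frac{891}{40} e_{1} e_{2} e_{3} - \frac{999}{8} e_{1} e_{3} e_{4} - 81 e_{1} e_{3} e_{5} + \frac{489}{16} e_{2} e_{3} e_{4} + \frac{57}{4} e_{2} e_{3} e_{5} - \frac{125}{4} e_{3} e_{4} e_{5}
(\frac{9}{4} e_{5}) R2 = -\frac{81}{2} e_{1} + \frac{57}{8} e_{2} + \frac{123}{4} e_{3} + \frac{125}{8} e_{4} + \frac{1091}{8} e_{5} + \frac{891}{80} e_{1} e_{2} e_{5} - \frac{81}{8} e_{1} e_{3} e_{5} - \frac{999}{16} e_{1} e_{4} e_{5} + \frac{819}{80} e_{2} e_{3} e_{5} + \frac{489}{32} e_{2} e_{4} e_{5} + \frac{87}{2} e_{3} e_{4} e_{5}
Summing the partial products and collecting blades:
Answer: -\frac{2807}{180} e_{1} - \frac{18211}{120} e_{2} - \frac{2579}{10} e_{3} - \frac{845}{8} e_{4} + \frac{451}{8} e_{5} - \frac{67}{2} e_{1} e_{2} e_{3} - \frac{3833}{48} e_{1} e_{2} e_{4} - \frac{9907}{240} e_{1} e_{2} e_{5} - \frac{2765}{24} e_{1} e_{3} e_{4} - \frac{2023}{24} e_{1} e_{3} e_{5} - \frac{8491}{144} e_{1} e_{4} e_{5} - \frac{439}{16} e_{2} e_{3} e_{4} - \frac{1321}{80} e_{2} e_{3} e_{5} - \frac{533}{96} e_{2} e_{4} e_{5} + \frac{49}{4} e_{3} e_{4} e_{5}


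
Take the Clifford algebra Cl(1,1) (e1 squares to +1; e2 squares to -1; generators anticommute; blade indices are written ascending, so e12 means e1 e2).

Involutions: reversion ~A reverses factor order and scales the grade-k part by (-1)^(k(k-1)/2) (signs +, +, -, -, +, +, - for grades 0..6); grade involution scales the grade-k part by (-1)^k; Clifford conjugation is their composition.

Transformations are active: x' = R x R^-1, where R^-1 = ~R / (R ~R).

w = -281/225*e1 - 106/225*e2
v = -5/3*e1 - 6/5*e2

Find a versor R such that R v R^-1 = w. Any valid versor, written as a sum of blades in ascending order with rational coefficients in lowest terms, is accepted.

A norm check does it: q(v) = q(w) = 301/225, hence R = v + w = -656/225*e1 - 376/225*e2 realises the map — parallel part kept, (v - w)/2 negated, v carried to w.
Answer: -656/225*e1 - 376/225*e2


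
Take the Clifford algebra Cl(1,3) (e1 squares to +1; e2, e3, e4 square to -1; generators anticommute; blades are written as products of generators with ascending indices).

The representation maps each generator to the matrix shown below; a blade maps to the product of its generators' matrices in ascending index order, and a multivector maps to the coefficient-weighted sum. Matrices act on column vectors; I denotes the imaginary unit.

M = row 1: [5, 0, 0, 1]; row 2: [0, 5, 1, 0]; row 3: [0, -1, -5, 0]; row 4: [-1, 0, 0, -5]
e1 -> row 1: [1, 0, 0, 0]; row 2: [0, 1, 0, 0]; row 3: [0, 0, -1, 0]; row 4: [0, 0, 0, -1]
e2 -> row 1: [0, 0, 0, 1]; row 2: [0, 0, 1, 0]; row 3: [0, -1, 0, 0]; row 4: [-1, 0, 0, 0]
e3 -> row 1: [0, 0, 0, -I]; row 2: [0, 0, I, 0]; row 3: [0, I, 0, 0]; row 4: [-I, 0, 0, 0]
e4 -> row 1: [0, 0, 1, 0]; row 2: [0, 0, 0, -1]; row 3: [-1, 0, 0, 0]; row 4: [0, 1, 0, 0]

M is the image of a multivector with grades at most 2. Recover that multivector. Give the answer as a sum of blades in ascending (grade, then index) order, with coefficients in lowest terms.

Method: the blade images are trace-orthogonal — tr(rho(e_A) rho(e_B)^-1) = 4 if A = B and 0 otherwise — and rho(e_A)^-1 = (e_A)^2 * rho(e_A) with (e_A)^2 = +1 or -1, so the coefficient of e_A in the preimage is (e_A)^2 * tr(M rho(e_A))/4.
Nonzero projections over blades of grade <= 2: e1: (e1)^2 = +1, tr(M rho(e1)) = 20, coefficient 5; e2: (e2)^2 = -1, tr(M rho(e2)) = -4, coefficient 1. Every other blade of grade <= 2 projects to 0.
Answer: 5*e1 + e2


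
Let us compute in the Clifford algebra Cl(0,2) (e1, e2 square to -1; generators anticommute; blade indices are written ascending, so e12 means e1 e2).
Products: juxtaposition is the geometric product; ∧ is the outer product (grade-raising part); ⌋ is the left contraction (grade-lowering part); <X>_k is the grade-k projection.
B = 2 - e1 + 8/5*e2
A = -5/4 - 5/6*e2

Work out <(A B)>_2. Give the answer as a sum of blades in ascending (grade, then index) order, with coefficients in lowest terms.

step 1: -7/6 + 5/4*e1 - 11/3*e2 - 5/6*e12
step 2: -5/6*e12
Answer: -5/6*e12


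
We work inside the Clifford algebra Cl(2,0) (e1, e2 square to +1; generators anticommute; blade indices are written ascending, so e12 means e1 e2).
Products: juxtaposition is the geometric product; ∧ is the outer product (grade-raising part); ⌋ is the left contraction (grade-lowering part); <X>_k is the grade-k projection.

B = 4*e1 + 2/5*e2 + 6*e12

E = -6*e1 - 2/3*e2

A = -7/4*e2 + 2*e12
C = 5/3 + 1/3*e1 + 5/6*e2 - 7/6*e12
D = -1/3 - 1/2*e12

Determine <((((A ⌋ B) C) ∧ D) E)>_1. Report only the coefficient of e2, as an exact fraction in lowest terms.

step 1: -127/10 + 21/2*e1
step 2: -53/3 + 199/15*e1 - 137/6*e2 + 707/30*e12
step 3: 53/9 - 199/45*e1 + 137/18*e2 + 44/45*e12
step 4: 2897/135 - 4858/135*e1 + 262/135*e2 + 6563/135*e12
step 5: -4858/135*e1 + 262/135*e2
Answer: 262/135


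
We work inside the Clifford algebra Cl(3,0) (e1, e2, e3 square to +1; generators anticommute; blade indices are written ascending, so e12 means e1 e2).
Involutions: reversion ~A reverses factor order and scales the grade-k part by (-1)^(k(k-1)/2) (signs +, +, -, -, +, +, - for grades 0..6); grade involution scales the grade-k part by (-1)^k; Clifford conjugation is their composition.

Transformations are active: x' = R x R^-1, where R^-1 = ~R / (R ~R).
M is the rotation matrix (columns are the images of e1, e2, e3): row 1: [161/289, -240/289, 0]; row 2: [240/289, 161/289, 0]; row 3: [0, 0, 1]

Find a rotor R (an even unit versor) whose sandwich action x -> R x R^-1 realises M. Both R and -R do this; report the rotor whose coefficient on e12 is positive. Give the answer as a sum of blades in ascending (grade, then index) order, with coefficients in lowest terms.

Method: write R = a + b12*e12 + b13*e13 + b23*e23 with a^2 + b12^2 + b13^2 + b23^2 = 1 (so R^-1 = ~R). Expanding the columns R e_j ~R gives tr M = 4a^2 - 1 and, from the antisymmetric part, M21 - M12 = -4a*b12, M13 - M31 = 4a*b13, M32 - M23 = -4a*b23.
Here tr M = 611/289, so a^2 = (1 + tr M)/4 = 225/289 and a = ±15/17. Taking a = 15/17: M21 - M12 = 480/289, M13 - M31 = 0, M32 - M23 = 0, giving b12 = -8/17, b13 = 0, b23 = 0, i.e. R = 15/17 - 8/17*e12.
Its e12 coefficient is negative, so report the other preimage -R.
Answer: -15/17 + 8/17*e12. Recall the cover is two-to-one: with M of trace 611/289, both preimages act alike, and the stated e12 sign chooses the sheet.


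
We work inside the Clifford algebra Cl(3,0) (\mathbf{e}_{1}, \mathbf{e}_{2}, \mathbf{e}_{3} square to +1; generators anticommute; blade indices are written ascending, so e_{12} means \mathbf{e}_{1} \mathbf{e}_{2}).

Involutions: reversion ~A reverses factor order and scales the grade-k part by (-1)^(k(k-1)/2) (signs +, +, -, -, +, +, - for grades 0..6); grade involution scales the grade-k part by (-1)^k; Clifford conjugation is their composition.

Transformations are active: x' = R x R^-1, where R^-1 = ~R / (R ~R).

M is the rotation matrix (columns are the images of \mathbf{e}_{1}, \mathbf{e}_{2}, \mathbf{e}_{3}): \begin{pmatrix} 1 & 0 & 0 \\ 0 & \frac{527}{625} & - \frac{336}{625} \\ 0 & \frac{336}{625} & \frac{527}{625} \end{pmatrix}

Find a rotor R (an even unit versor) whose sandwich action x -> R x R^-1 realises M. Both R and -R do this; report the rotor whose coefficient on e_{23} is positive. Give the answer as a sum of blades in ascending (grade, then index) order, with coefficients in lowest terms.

Method: write R = a + b12*e_{12} + b13*e_{13} + b23*e_{23} with a^2 + b12^2 + b13^2 + b23^2 = 1 (so R^-1 = ~R). Expanding the columns R e_j ~R gives tr M = 4a^2 - 1 and, from the antisymmetric part, M21 - M12 = -4a*b12, M13 - M31 = 4a*b13, M32 - M23 = -4a*b23.
Here tr M = \frac{1679}{625}, so a^2 = (1 + tr M)/4 = \frac{576}{625} and a = ±\frac{24}{25}. Taking a = \frac{24}{25}: M21 - M12 = 0, M13 - M31 = 0, M32 - M23 = \frac{672}{625}, giving b12 = 0, b13 = 0, b23 = -\frac{7}{25}, i.e. R = \frac{24}{25} - \frac{7}{25} e_{23}.
Its e_{23} coefficient is negative, so report the other preimage -R.
Answer: -\frac{24}{25} + \frac{7}{25} e_{23}. Uniqueness: Spin(3) -> SO(3) maps R and -R to the same rotation of trace \frac{1679}{625}; fixing the sign of the e_{23} coefficient removes the ambiguity.


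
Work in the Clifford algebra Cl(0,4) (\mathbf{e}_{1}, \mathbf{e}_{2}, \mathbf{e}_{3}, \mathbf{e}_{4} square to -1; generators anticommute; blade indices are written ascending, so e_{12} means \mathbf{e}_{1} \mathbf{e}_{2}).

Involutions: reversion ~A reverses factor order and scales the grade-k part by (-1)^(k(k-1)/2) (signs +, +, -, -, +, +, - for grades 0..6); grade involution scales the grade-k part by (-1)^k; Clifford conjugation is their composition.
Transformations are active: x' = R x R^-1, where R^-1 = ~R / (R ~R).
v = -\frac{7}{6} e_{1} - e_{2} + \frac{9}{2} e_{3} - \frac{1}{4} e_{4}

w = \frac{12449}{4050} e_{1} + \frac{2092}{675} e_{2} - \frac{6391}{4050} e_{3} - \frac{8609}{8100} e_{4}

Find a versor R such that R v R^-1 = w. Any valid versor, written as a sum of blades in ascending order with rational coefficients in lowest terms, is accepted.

Why this works: both vectors square to -\frac{3265}{144}, so q(v) = q(w) and R = v + w = \frac{3862}{2025} e_{1} + \frac{1417}{675} e_{2} + \frac{5917}{2025} e_{3} - \frac{5317}{4050} e_{4} carries v to w — its own direction survives, the complement (v - w)/2 flips.
Answer: \frac{3862}{2025} e_{1} + \frac{1417}{675} e_{2} + \frac{5917}{2025} e_{3} - \frac{5317}{4050} e_{4}


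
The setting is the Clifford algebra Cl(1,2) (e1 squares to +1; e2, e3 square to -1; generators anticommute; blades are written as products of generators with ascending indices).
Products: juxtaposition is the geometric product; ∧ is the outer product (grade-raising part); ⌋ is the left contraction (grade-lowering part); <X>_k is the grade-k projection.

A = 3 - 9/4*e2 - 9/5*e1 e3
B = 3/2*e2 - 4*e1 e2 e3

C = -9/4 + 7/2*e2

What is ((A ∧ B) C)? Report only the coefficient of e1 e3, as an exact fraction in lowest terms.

step 1: 9/2*e2 - 93/10*e1 e2 e3
step 2: -63/4 - 81/8*e2 - 651/20*e1 e3 + 837/40*e1 e2 e3
Answer: -651/20


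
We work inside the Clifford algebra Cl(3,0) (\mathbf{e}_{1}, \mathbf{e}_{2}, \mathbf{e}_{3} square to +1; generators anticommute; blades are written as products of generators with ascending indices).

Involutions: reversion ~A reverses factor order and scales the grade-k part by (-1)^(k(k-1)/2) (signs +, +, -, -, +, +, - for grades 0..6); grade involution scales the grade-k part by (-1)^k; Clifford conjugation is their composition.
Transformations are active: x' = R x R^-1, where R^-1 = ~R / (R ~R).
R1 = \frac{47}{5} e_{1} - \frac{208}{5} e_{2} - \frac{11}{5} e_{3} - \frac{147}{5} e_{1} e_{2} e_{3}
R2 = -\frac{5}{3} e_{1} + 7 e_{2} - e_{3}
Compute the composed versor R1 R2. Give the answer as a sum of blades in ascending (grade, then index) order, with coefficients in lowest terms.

Distribute over the terms of R2 (each basis-blade product reordered to ascending indices, repeated generators contracted through their squares):
R1 (-\frac{5}{3} e_{1}) = -\frac{47}{3} - \frac{208}{3} e_{1} e_{2} - \frac{11}{3} e_{1} e_{3} + 49 e_{2} e_{3}
R1 (7 e_{2}) = -\frac{1456}{5} + \frac{329}{5} e_{1} e_{2} + \frac{1029}{5} e_{1} e_{3} + \frac{77}{5} e_{2} e_{3}
R1 (-e_{3}) = \frac{11}{5} + \frac{147}{5} e_{1} e_{2} - \frac{47}{5} e_{1} e_{3} + \frac{208}{5} e_{2} e_{3}
Summing the partial products and collecting blades:
Answer: -\frac{914}{3} + \frac{388}{15} e_{1} e_{2} + \frac{2891}{15} e_{1} e_{3} + 106 e_{2} e_{3}


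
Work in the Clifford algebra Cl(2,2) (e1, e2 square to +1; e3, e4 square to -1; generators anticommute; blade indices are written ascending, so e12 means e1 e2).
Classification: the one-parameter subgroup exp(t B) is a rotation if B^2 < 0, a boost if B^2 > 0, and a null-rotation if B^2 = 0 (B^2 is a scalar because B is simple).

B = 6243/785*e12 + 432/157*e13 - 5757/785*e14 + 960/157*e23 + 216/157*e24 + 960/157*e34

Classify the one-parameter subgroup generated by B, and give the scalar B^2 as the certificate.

B^2 term by term: the squares give (6243/785)^2*(e12)^2 + (432/157)^2*(e13)^2 + (-5757/785)^2*(e14)^2 + (960/157)^2*(e23)^2 + (216/157)^2*(e24)^2 + (960/157)^2*(e34)^2 = 38975049/616225*(-1) + 186624/24649*(+1) + 33143049/616225*(+1) + 921600/24649*(+1) + 46656/24649*(+1) + 921600/24649*(-1) = 0 (each basis 2-blade squares to minus the product of its generators' squares); cross terms between blades sharing an index anticommute and cancel; the commuting (index-disjoint) pairs give grade-4 terms 2*c*c'*(blade product), which cancel blade by blade — e1234: 2397312/24649 - 186624/24649 - 2210688/24649 = 0 — confirming B is simple. So B^2 = 0.
Answer: null-rotation, certificate B^2 = 0. Certificate logic: 0 is a conjugation-invariant scalar, so its sign fixes rotation versus boost versus null-rotation outright.


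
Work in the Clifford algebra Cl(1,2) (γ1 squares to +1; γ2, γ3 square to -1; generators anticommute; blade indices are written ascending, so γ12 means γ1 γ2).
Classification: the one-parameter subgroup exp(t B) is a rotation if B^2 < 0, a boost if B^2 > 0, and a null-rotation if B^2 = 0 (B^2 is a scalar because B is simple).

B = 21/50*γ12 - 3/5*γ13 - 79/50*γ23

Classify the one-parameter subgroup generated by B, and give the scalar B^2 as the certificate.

B^2 term by term: the squares give (21/50)^2*(γ12)^2 + (-3/5)^2*(γ13)^2 + (-79/50)^2*(γ23)^2 = 441/2500*(+1) + 9/25*(+1) + 6241/2500*(-1) = -49/25 (each basis 2-blade squares to minus the product of its generators' squares); cross terms between blades sharing an index anticommute and cancel. So B^2 = -49/25.
Answer: rotation, certificate B^2 = -49/25. Key observation: B^2 = -49/25 is a conjugation invariant, so its sign decides the class regardless of the surface form of B.


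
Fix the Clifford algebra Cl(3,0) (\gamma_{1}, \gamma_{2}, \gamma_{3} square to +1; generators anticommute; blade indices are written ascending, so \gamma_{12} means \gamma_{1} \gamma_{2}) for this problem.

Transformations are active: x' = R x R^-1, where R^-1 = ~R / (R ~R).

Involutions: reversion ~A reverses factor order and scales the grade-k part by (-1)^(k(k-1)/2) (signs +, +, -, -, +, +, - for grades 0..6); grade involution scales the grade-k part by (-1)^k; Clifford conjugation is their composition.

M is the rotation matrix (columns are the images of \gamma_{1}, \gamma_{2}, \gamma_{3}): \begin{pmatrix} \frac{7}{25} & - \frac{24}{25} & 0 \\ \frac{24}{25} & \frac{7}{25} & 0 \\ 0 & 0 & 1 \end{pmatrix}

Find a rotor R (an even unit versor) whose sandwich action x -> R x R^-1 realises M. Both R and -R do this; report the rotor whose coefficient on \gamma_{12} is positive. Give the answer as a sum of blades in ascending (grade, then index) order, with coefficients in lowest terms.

Method: write R = a + b12*\gamma_{12} + b13*\gamma_{13} + b23*\gamma_{23} with a^2 + b12^2 + b13^2 + b23^2 = 1 (so R^-1 = ~R). Expanding the columns R e_j ~R gives tr M = 4a^2 - 1 and, from the antisymmetric part, M21 - M12 = -4a*b12, M13 - M31 = 4a*b13, M32 - M23 = -4a*b23.
Here tr M = \frac{39}{25}, so a^2 = (1 + tr M)/4 = \frac{16}{25} and a = ±\frac{4}{5}. Taking a = \frac{4}{5}: M21 - M12 = \frac{48}{25}, M13 - M31 = 0, M32 - M23 = 0, giving b12 = -\frac{3}{5}, b13 = 0, b23 = 0, i.e. R = \frac{4}{5} - \frac{3}{5} \gamma_{12}.
Its \gamma_{12} coefficient is negative, so report the other preimage -R.
Answer: -\frac{4}{5} + \frac{3}{5} \gamma_{12}. Uniqueness: Spin(3) -> SO(3) maps R and -R to the same rotation of trace \frac{39}{25}; fixing the sign of the \gamma_{12} coefficient removes the ambiguity.
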